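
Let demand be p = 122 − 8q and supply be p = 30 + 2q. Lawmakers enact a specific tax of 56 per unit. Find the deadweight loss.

Competitive equilibrium: 122 − 8q = 30 + 2q → q* = 9.2, p* = 48.4.
With the tax, the buyer price exceeds the seller price by 56: (122 − 8q) − (30 + 2q) = 56 → q' = 3.6.
Δq = 9.2 − 3.6 = 5.6; the wedge equals the tax, 56.
The triangle = ½ × 5.6 × 56 = 156.80.

156.80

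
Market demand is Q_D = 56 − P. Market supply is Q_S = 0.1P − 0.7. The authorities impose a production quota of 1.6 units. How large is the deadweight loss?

In inverse form: demand P = 56 − Q, supply P = 7 + 10Q.
Competitive equilibrium: 56 − Q = 7 + 10Q → Q* = 4.4545, P* = 51.5455.
At Q = 1.6: demand price = 56 − 1·1.6 = 54.4; supply price = 7 + 10·1.6 = 23.
ΔQ = 4.4545 − 1.6 = 2.8545; wedge = 54.4 − 23 = 31.4.
Deadweight loss = ½ × 2.8545 × 31.4 = 44.82.

44.82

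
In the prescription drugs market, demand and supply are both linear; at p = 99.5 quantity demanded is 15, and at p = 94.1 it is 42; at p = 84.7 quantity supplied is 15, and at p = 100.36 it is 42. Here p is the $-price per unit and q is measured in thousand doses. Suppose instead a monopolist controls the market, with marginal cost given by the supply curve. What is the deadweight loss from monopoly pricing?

Demand slope = (94.1 − 99.5)/(42 − 15) = −0.2, so p = 102.5 − 0.2q.
Supply slope = (100.36 − 84.7)/(42 − 15) = 0.58, so p = 76 + 0.58q.
Competitive equilibrium: 102.5 − 0.2q = 76 + 0.58q → q* = 33.9744, p* = 95.7051.
Marginal revenue: MR = 102.5 − 0.4q. Set MR = MC: 102.5 − 0.4q = 76 + 0.58q → q_m = 27.0408.
Price p_m = 102.5 − 0.2·27.0408 = 97.0918; MC(q_m) = 76 + 0.58·27.0408 = 91.6837.
Competitive q* = 33.9744, so Δq = 6.9336; wedge = 97.0918 − 91.6837 = 5.4081.
Deadweight loss = ½ × 6.9336 × 5.4081 = $18.75 thousand.

$18.75 thousand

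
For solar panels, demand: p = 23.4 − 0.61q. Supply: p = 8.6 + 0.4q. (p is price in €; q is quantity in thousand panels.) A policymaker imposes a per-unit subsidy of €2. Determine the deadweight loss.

€1.98 thousand

Competitive equilibrium: 23.4 − 0.61q = 8.6 + 0.4q → q* = 14.6535, p* = 14.4614.
The subsidy lowers effective supply by 2: p = 6.6 + 0.4q.
New quantity: 23.4 − 0.61q = 6.6 + 0.4q → q' = 16.6337.
Overproduction Δq = 16.6337 − 14.6535 = 1.9802; wedge = subsidy = 2.
Welfare loss = ½ × 1.9802 × 2 = €1.98 thousand.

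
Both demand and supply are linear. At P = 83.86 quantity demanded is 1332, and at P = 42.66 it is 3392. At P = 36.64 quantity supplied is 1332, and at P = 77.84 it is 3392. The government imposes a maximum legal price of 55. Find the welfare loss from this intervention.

1378.125

Demand slope = (42.66 − 83.86)/(3392 − 1332) = −0.02, so P = 110.5 − 0.02Q.
Supply slope = (77.84 − 36.64)/(3392 − 1332) = 0.02, so P = 10 + 0.02Q.
Competitive equilibrium: 110.5 − 0.02Q = 10 + 0.02Q → Q* = 2512.5, P* = 60.25.
At the ceiling P = 55, quantity supplied = (55 − 10)/0.02 = 2250.
Willingness to pay at Q' = 2250: 110.5 − 0.02·2250 = 65.5.
ΔQ = 2512.5 − 2250 = 262.5; wedge = 65.5 − 55 = 10.5.
Welfare loss = ½ × 262.5 × 10.5 = 1378.125.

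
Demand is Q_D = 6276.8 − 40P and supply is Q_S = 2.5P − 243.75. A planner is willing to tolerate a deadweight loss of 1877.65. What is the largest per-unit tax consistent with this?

In inverse form: demand P = 156.92 − 0.025Q, supply P = 97.5 + 0.4Q.
Competitive equilibrium: 156.92 − 0.025Q = 97.5 + 0.4Q → Q* = 139.8118, P* = 153.4247.
A tax t gives ΔQ = t/0.425 and wedge t, so DWL = t²/0.85.
t²/0.85 = 1877.65 → t² = 1596.0025 → t = 39.95.

39.95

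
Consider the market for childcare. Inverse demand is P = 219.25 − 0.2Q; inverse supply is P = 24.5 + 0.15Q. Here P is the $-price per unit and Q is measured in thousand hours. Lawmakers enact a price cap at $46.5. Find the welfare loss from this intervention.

$29383.34 thousand

Competitive equilibrium: 219.25 − 0.2Q = 24.5 + 0.15Q → Q* = 556.42857, P* = 107.96429.
At the ceiling P = 46.5, quantity supplied = (46.5 − 24.5)/0.15 = 146.66667.
Willingness to pay at Q' = 146.66667: 219.25 − 0.2·146.66667 = 189.91667.
ΔQ = 556.42857 − 146.66667 = 409.7619; wedge = 189.91667 − 46.5 = 143.41667.
DWL = ½ × 409.7619 × 143.41667 = $29383.34 thousand.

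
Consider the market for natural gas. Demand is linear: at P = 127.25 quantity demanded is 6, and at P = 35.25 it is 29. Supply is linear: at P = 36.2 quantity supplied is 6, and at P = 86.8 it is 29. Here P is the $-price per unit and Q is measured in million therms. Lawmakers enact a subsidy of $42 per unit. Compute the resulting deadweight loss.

$142.26 million

Demand slope = (35.25 − 127.25)/(29 − 6) = −4, so P = 151.25 − 4Q.
Supply slope = (86.8 − 36.2)/(29 − 6) = 2.2, so P = 23 + 2.2Q.
Competitive equilibrium: 151.25 − 4Q = 23 + 2.2Q → Q* = 20.6855, P* = 68.5081.
The subsidy lowers effective supply by 42: P = 2.2Q − 19.
New quantity: 151.25 − 4Q = 2.2Q − 19 → Q' = 27.4597.
Overproduction ΔQ = 27.4597 − 20.6855 = 6.7742; wedge = subsidy = 42.
Deadweight loss = ½ × 6.7742 × 42 = $142.26 million.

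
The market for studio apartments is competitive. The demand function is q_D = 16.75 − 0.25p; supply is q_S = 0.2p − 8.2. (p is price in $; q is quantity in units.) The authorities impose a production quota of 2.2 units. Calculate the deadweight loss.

In inverse form: demand p = 67 − 4q, supply p = 41 + 5q.
Competitive equilibrium: 67 − 4q = 41 + 5q → q* = 2.8889, p* = 55.4444.
At q = 2.2: demand price = 67 − 4·2.2 = 58.2; supply price = 41 + 5·2.2 = 52.
Δq = 2.8889 − 2.2 = 0.6889; wedge = 58.2 − 52 = 6.2.
DWL = ½ × 0.6889 × 6.2 = $2.14.

$2.14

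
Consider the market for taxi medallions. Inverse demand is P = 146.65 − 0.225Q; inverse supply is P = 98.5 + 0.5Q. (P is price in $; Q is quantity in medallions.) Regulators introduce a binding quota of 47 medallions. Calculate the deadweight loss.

Competitive equilibrium: 146.65 − 0.225Q = 98.5 + 0.5Q → Q* = 66.4138, P* = 131.7069.
At Q = 47: demand price = 146.65 − 0.225·47 = 136.075; supply price = 98.5 + 0.5·47 = 122.
ΔQ = 66.4138 − 47 = 19.4138; wedge = 136.075 − 122 = 14.075.
Deadweight loss = ½ × 19.4138 × 14.075 = $136.62.

$136.62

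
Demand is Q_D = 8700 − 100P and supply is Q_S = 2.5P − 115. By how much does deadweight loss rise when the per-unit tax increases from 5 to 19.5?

In inverse form: demand P = 87 − 0.01Q, supply P = 46 + 0.4Q.
Competitive equilibrium: 87 − 0.01Q = 46 + 0.4Q → Q* = 100, P* = 86.
For a per-unit tax t: ΔQ = t/0.41, so DWL = ½·t·(t/0.41) = t²/0.82.
At t = 5: DWL = 30.488. At t = 19.5: DWL = 463.72.
Increase = 463.72 − 30.488 = 433.23.

433.23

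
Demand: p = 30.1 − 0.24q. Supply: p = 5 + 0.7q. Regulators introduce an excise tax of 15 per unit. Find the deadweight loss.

Competitive equilibrium: 30.1 − 0.24q = 5 + 0.7q → q* = 26.7021, p* = 23.6915.
With the tax, the buyer price exceeds the seller price by 15: (30.1 − 0.24q) − (5 + 0.7q) = 15 → q' = 10.7447.
Δq = 26.7021 − 10.7447 = 15.9574; the wedge equals the tax, 15.
DWL = ½ × 15.9574 × 15 = 119.68.

119.68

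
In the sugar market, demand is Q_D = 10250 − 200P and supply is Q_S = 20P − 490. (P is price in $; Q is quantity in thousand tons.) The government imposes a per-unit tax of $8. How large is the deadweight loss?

$581.82 thousand

In inverse form: demand P = 51.25 − 0.005Q, supply P = 24.5 + 0.05Q.
Competitive equilibrium: 51.25 − 0.005Q = 24.5 + 0.05Q → Q* = 486.3636, P* = 48.8182.
With the tax, the buyer price exceeds the seller price by 8: (51.25 − 0.005Q) − (24.5 + 0.05Q) = 8 → Q' = 340.9091.
ΔQ = 486.3636 − 340.9091 = 145.4545; the wedge equals the tax, 8.
DWL = ½ × 145.4545 × 8 = $581.82 thousand.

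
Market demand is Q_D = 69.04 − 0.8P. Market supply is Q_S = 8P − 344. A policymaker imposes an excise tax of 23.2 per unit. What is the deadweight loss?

195.72

In inverse form: demand P = 86.3 − 1.25Q, supply P = 43 + 0.125Q.
Competitive equilibrium: 86.3 − 1.25Q = 43 + 0.125Q → Q* = 31.4909, P* = 46.9364.
With the tax, the buyer price exceeds the seller price by 23.2: (86.3 − 1.25Q) − (43 + 0.125Q) = 23.2 → Q' = 14.6182.
ΔQ = 31.4909 − 14.6182 = 16.8727; the wedge equals the tax, 23.2.
The triangle = ½ × 16.8727 × 23.2 = 195.72.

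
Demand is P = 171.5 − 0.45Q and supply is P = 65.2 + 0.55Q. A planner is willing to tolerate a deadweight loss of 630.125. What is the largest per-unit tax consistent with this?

Competitive equilibrium: 171.5 − 0.45Q = 65.2 + 0.55Q → Q* = 106.3, P* = 123.665.
A tax t gives ΔQ = t/1 and wedge t, so DWL = t²/2.
t²/2 = 630.125 → t² = 1260.25 → t = 35.5.

35.5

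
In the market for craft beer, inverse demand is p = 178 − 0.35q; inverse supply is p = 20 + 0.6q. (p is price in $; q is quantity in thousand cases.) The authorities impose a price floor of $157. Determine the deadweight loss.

$5368.95 thousand

Competitive equilibrium: 178 − 0.35q = 20 + 0.6q → q* = 166.3158, p* = 119.7895.
At the floor p = 157, quantity demanded = (178 − 157)/0.35 = 60.
Sellers' marginal cost at q' = 60: 20 + 0.6·60 = 56.
Δq = 166.3158 − 60 = 106.3158; wedge = 157 − 56 = 101.
DWL = ½ × 106.3158 × 101 = $5368.95 thousand.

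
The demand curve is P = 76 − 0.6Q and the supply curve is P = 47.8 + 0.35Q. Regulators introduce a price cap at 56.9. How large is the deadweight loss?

6.45

Competitive equilibrium: 76 − 0.6Q = 47.8 + 0.35Q → Q* = 29.6842, P* = 58.1895.
At the ceiling P = 56.9, quantity supplied = (56.9 − 47.8)/0.35 = 26.
Willingness to pay at Q' = 26: 76 − 0.6·26 = 60.4.
ΔQ = 29.6842 − 26 = 3.6842; wedge = 60.4 − 56.9 = 3.5.
Welfare loss = ½ × 3.6842 × 3.5 = 6.45.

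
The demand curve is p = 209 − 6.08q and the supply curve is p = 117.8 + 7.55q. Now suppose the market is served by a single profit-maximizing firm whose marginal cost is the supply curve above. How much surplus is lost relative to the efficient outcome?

29.03

Competitive equilibrium: 209 − 6.08q = 117.8 + 7.55q → q* = 6.6911, p* = 168.318.
Marginal revenue: MR = 209 − 12.16q. Set MR = MC: 209 − 12.16q = 117.8 + 7.55q → q_m = 4.6271.
Price p_m = 209 − 6.08·4.6271 = 180.8672; MC(q_m) = 117.8 + 7.55·4.6271 = 152.7346.
Competitive q* = 6.6911, so Δq = 2.064; wedge = 180.8672 − 152.7346 = 28.1326.
The triangle = ½ × 2.064 × 28.1326 = 29.03.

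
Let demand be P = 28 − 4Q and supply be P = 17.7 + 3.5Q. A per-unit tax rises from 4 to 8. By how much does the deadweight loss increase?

3.20

Competitive equilibrium: 28 − 4Q = 17.7 + 3.5Q → Q* = 1.3733, P* = 22.5067.
For a per-unit tax t: ΔQ = t/7.5, so DWL = ½·t·(t/7.5) = t²/15.
At t = 4: DWL = 1.067. At t = 8: DWL = 4.267.
Increase = 4.267 − 1.067 = 3.20.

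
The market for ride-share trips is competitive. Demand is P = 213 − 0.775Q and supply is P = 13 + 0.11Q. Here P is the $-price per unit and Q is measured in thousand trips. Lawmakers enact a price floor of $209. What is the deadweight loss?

Competitive equilibrium: 213 − 0.775Q = 13 + 0.11Q → Q* = 225.9887, P* = 37.8588.
At the floor P = 209, quantity demanded = (213 − 209)/0.775 = 5.1613.
Sellers' marginal cost at Q' = 5.1613: 13 + 0.11·5.1613 = 13.5677.
ΔQ = 225.9887 − 5.1613 = 220.8274; wedge = 209 − 13.5677 = 195.4323.
Deadweight loss = ½ × 220.8274 × 195.4323 = $21578.40 thousand.

$21578.40 thousand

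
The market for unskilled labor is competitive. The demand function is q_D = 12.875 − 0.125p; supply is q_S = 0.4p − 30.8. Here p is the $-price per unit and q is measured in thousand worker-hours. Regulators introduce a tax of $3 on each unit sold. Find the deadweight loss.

In inverse form: demand p = 103 − 8q, supply p = 77 + 2.5q.
Competitive equilibrium: 103 − 8q = 77 + 2.5q → q* = 2.4762, p* = 83.1905.
With the tax, the buyer price exceeds the seller price by 3: (103 − 8q) − (77 + 2.5q) = 3 → q' = 2.1905.
Δq = 2.4762 − 2.1905 = 0.2857; the wedge equals the tax, 3.
DWL = ½ × 0.2857 × 3 = $0.43 thousand.

$0.43 thousand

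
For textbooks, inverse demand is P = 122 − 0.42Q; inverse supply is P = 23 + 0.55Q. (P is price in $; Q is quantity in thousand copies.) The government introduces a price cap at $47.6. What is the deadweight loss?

Competitive equilibrium: 122 − 0.42Q = 23 + 0.55Q → Q* = 102.0619, P* = 79.134.
At the ceiling P = 47.6, quantity supplied = (47.6 − 23)/0.55 = 44.7273.
Willingness to pay at Q' = 44.7273: 122 − 0.42·44.7273 = 103.2145.
ΔQ = 102.0619 − 44.7273 = 57.3346; wedge = 103.2145 − 47.6 = 55.6145.
Welfare loss = ½ × 57.3346 × 55.6145 = $1594.32 thousand.

$1594.32 thousand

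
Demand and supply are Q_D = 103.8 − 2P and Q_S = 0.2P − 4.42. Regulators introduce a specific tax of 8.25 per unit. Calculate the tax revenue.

32.325

In inverse form: demand P = 51.9 − 0.5Q, supply P = 22.1 + 5Q.
Competitive equilibrium: 51.9 − 0.5Q = 22.1 + 5Q → Q* = 5.4182, P* = 49.1909.
With the tax, the buyer price exceeds the seller price by 8.25: (51.9 − 0.5Q) − (22.1 + 5Q) = 8.25 → Q' = 3.9182.
Tax revenue = 8.25 × 3.9182 = 32.325.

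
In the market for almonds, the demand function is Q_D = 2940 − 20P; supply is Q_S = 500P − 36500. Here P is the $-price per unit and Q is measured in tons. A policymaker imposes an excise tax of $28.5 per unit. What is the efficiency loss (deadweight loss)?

$7810.10

In inverse form: demand P = 147 − 0.05Q, supply P = 73 + 0.002Q.
Competitive equilibrium: 147 − 0.05Q = 73 + 0.002Q → Q* = 1423.0769, P* = 75.8462.
With the tax, the buyer price exceeds the seller price by 28.5: (147 − 0.05Q) − (73 + 0.002Q) = 28.5 → Q' = 875.
ΔQ = 1423.0769 − 875 = 548.0769; the wedge equals the tax, 28.5.
Deadweight loss = ½ × 548.0769 × 28.5 = $7810.10.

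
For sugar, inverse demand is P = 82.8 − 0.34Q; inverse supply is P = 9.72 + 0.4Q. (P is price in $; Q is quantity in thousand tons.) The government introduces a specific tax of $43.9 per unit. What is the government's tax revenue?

$1731.08 thousand

Competitive equilibrium: 82.8 − 0.34Q = 9.72 + 0.4Q → Q* = 98.7568, P* = 49.2227.
With the tax, the buyer price exceeds the seller price by 43.9: (82.8 − 0.34Q) − (9.72 + 0.4Q) = 43.9 → Q' = 39.4324.
Tax revenue = 43.9 × 39.4324 = $1731.08 thousand.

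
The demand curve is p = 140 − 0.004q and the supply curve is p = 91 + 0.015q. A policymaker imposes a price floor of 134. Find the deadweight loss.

Competitive equilibrium: 140 − 0.004q = 91 + 0.015q → q* = 2578.9474, p* = 129.6842.
At the floor p = 134, quantity demanded = (140 − 134)/0.004 = 1500.
Sellers' marginal cost at q' = 1500: 91 + 0.015·1500 = 113.5.
Δq = 2578.9474 − 1500 = 1078.9474; wedge = 134 − 113.5 = 20.5.
The triangle = ½ × 1078.9474 × 20.5 = 11059.21.

11059.21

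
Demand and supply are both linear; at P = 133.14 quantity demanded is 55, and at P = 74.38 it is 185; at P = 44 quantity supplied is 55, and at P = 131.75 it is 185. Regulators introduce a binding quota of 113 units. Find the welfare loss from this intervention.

250.76

Demand slope = (74.38 − 133.14)/(185 − 55) = −0.452, so P = 158 − 0.452Q.
Supply slope = (131.75 − 44)/(185 − 55) = 0.675, so P = 6.875 + 0.675Q.
Competitive equilibrium: 158 − 0.452Q = 6.875 + 0.675Q → Q* = 134.0949, P* = 97.3891.
At Q = 113: demand price = 158 − 0.452·113 = 106.924; supply price = 6.875 + 0.675·113 = 83.15.
ΔQ = 134.0949 − 113 = 21.0949; wedge = 106.924 − 83.15 = 23.774.
The triangle = ½ × 21.0949 × 23.774 = 250.76.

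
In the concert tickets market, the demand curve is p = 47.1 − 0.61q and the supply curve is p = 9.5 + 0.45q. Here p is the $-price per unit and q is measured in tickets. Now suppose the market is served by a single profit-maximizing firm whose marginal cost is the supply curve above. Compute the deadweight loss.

$88.97

Competitive equilibrium: 47.1 − 0.61q = 9.5 + 0.45q → q* = 35.4717, p* = 25.4623.
Marginal revenue: MR = 47.1 − 1.22q. Set MR = MC: 47.1 − 1.22q = 9.5 + 0.45q → q_m = 22.515.
Price p_m = 47.1 − 0.61·22.515 = 33.3659; MC(q_m) = 9.5 + 0.45·22.515 = 19.6318.
Competitive q* = 35.4717, so Δq = 12.9567; wedge = 33.3659 − 19.6318 = 13.7341.
The triangle = ½ × 12.9567 × 13.7341 = $88.97.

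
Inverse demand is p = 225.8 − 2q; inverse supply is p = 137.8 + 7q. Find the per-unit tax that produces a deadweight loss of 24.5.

Competitive equilibrium: 225.8 − 2q = 137.8 + 7q → q* = 9.7778, p* = 206.2444.
A tax t gives Δq = t/9 and wedge t, so DWL = t²/18.
t²/18 = 24.5 → t² = 441 → t = 21.

21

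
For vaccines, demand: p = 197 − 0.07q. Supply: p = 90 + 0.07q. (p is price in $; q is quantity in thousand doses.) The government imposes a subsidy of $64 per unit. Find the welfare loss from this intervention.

Competitive equilibrium: 197 − 0.07q = 90 + 0.07q → q* = 764.2857, p* = 143.5.
The subsidy lowers effective supply by 64: p = 26 + 0.07q.
New quantity: 197 − 0.07q = 26 + 0.07q → q' = 1221.4286.
Overproduction Δq = 1221.4286 − 764.2857 = 457.1429; wedge = subsidy = 64.
DWL = ½ × 457.1429 × 64 = $14628.57 thousand.

$14628.57 thousand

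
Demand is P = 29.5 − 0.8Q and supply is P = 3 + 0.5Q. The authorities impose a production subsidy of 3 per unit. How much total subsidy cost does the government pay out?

Competitive equilibrium: 29.5 − 0.8Q = 3 + 0.5Q → Q* = 20.3846, P* = 13.1923.
The subsidy lowers effective supply by 3: P = 0 + 0.5Q.
New quantity: 29.5 − 0.8Q = 0 + 0.5Q → Q' = 22.6923.
Total subsidy cost = 3 × 22.6923 = 68.08.

68.08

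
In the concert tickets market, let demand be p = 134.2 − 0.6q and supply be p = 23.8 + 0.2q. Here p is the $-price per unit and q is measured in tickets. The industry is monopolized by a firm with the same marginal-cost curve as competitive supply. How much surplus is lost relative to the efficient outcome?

$1399.15

Competitive equilibrium: 134.2 − 0.6q = 23.8 + 0.2q → q* = 138, p* = 51.4.
Marginal revenue: MR = 134.2 − 1.2q. Set MR = MC: 134.2 − 1.2q = 23.8 + 0.2q → q_m = 78.8571.
Price p_m = 134.2 − 0.6·78.8571 = 86.8857; MC(q_m) = 23.8 + 0.2·78.8571 = 39.5714.
Competitive q* = 138, so Δq = 59.1429; wedge = 86.8857 − 39.5714 = 47.3143.
Welfare loss = ½ × 59.1429 × 47.3143 = $1399.15.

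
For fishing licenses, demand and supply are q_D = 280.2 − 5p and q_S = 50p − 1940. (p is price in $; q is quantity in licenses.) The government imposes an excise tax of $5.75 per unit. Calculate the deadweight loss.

$75.14

In inverse form: demand p = 56.04 − 0.2q, supply p = 38.8 + 0.02q.
Competitive equilibrium: 56.04 − 0.2q = 38.8 + 0.02q → q* = 78.3636, p* = 40.3673.
With the tax, the buyer price exceeds the seller price by 5.75: (56.04 − 0.2q) − (38.8 + 0.02q) = 5.75 → q' = 52.2273.
Δq = 78.3636 − 52.2273 = 26.1363; the wedge equals the tax, 5.75.
DWL = ½ × 26.1363 × 5.75 = $75.14.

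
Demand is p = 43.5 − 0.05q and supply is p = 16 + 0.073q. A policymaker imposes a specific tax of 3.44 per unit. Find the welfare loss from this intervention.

48.10

Competitive equilibrium: 43.5 − 0.05q = 16 + 0.073q → q* = 223.5772, p* = 32.3211.
With the tax, the buyer price exceeds the seller price by 3.44: (43.5 − 0.05q) − (16 + 0.073q) = 3.44 → q' = 195.6098.
Δq = 223.5772 − 195.6098 = 27.9674; the wedge equals the tax, 3.44.
Deadweight loss = ½ × 27.9674 × 3.44 = 48.10.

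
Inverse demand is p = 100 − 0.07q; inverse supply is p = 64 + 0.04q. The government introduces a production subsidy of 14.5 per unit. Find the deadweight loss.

Competitive equilibrium: 100 − 0.07q = 64 + 0.04q → q* = 327.2727, p* = 77.0909.
The subsidy lowers effective supply by 14.5: p = 49.5 + 0.04q.
New quantity: 100 − 0.07q = 49.5 + 0.04q → q' = 459.0909.
Overproduction Δq = 459.0909 − 327.2727 = 131.8182; wedge = subsidy = 14.5.
Deadweight loss = ½ × 131.8182 × 14.5 = 955.68.

955.68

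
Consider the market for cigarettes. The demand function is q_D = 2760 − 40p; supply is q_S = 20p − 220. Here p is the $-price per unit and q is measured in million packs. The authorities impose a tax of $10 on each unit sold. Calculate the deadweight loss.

In inverse form: demand p = 69 − 0.025q, supply p = 11 + 0.05q.
Competitive equilibrium: 69 − 0.025q = 11 + 0.05q → q* = 773.3333, p* = 49.6667.
With the tax, the buyer price exceeds the seller price by 10: (69 − 0.025q) − (11 + 0.05q) = 10 → q' = 640.
Δq = 773.3333 − 640 = 133.3333; the wedge equals the tax, 10.
Welfare loss = ½ × 133.3333 × 10 = $666.67 million.

$666.67 million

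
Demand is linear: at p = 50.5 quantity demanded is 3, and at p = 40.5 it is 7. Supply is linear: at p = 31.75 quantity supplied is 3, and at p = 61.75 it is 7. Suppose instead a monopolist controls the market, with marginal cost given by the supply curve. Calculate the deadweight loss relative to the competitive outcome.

4.75

Demand slope = (40.5 − 50.5)/(7 − 3) = −2.5, so p = 58 − 2.5q.
Supply slope = (61.75 − 31.75)/(7 − 3) = 7.5, so p = 9.25 + 7.5q.
Competitive equilibrium: 58 − 2.5q = 9.25 + 7.5q → q* = 4.875, p* = 45.8125.
Marginal revenue: MR = 58 − 5q. Set MR = MC: 58 − 5q = 9.25 + 7.5q → q_m = 3.9.
Price p_m = 58 − 2.5·3.9 = 48.25; MC(q_m) = 9.25 + 7.5·3.9 = 38.5.
Competitive q* = 4.875, so Δq = 0.975; wedge = 48.25 − 38.5 = 9.75.
DWL = ½ × 0.975 × 9.75 = 4.75.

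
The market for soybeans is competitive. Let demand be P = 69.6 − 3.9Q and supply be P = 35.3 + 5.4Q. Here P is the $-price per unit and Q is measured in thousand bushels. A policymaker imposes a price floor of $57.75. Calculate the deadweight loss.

$1.96 thousand

Competitive equilibrium: 69.6 − 3.9Q = 35.3 + 5.4Q → Q* = 3.6882, P* = 55.2161.
At the floor P = 57.75, quantity demanded = (69.6 − 57.75)/3.9 = 3.0385.
Sellers' marginal cost at Q' = 3.0385: 35.3 + 5.4·3.0385 = 51.7079.
ΔQ = 3.6882 − 3.0385 = 0.6497; wedge = 57.75 − 51.7079 = 6.0421.
The triangle = ½ × 0.6497 × 6.0421 = $1.96 thousand.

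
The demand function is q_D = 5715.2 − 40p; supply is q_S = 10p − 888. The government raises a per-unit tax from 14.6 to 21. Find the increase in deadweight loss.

In inverse form: demand p = 142.88 − 0.025q, supply p = 88.8 + 0.1q.
Competitive equilibrium: 142.88 − 0.025q = 88.8 + 0.1q → q* = 432.64, p* = 132.064.
For a per-unit tax t: Δq = t/0.125, so DWL = ½·t·(t/0.125) = t²/0.25.
At t = 14.6: DWL = 852.64. At t = 21: DWL = 1764.
Increase = 1764 − 852.64 = 911.36.

911.36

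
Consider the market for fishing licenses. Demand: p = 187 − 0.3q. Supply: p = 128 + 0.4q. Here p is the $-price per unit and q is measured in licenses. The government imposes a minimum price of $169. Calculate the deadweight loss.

Competitive equilibrium: 187 − 0.3q = 128 + 0.4q → q* = 84.2857, p* = 161.7143.
At the floor p = 169, quantity demanded = (187 − 169)/0.3 = 60.
Sellers' marginal cost at q' = 60: 128 + 0.4·60 = 152.
Δq = 84.2857 − 60 = 24.2857; wedge = 169 − 152 = 17.
The triangle = ½ × 24.2857 × 17 = $206.43.

$206.43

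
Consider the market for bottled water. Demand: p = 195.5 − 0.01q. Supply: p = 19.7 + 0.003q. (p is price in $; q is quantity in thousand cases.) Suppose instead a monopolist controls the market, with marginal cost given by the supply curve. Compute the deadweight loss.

Competitive equilibrium: 195.5 − 0.01q = 19.7 + 0.003q → q* = 13523.076923, p* = 60.269231.
Marginal revenue: MR = 195.5 − 0.02q. Set MR = MC: 195.5 − 0.02q = 19.7 + 0.003q → q_m = 7643.478261.
Price p_m = 195.5 − 0.01·7643.478261 = 119.065217; MC(q_m) = 19.7 + 0.003·7643.478261 = 42.630435.
Competitive q* = 13523.076923, so Δq = 5879.598662; wedge = 119.065217 − 42.630435 = 76.434782.
DWL = ½ × 5879.598662 × 76.434782 = $224702.92 thousand.

$224702.92 thousand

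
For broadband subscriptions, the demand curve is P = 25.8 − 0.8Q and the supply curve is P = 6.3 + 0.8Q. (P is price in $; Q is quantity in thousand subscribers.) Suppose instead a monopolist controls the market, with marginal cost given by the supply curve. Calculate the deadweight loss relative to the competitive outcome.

Competitive equilibrium: 25.8 − 0.8Q = 6.3 + 0.8Q → Q* = 12.1875, P* = 16.05.
Marginal revenue: MR = 25.8 − 1.6Q. Set MR = MC: 25.8 − 1.6Q = 6.3 + 0.8Q → Q_m = 8.125.
Price P_m = 25.8 − 0.8·8.125 = 19.3; MC(Q_m) = 6.3 + 0.8·8.125 = 12.8.
Competitive Q* = 12.1875, so ΔQ = 4.0625; wedge = 19.3 − 12.8 = 6.5.
DWL = ½ × 4.0625 × 6.5 = $13.20 thousand.

$13.20 thousand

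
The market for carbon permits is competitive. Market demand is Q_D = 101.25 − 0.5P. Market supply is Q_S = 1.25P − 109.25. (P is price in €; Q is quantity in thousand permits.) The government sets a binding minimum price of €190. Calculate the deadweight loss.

In inverse form: demand P = 202.5 − 2Q, supply P = 87.4 + 0.8Q.
Competitive equilibrium: 202.5 − 2Q = 87.4 + 0.8Q → Q* = 41.1071, P* = 120.2857.
At the floor P = 190, quantity demanded = (202.5 − 190)/2 = 6.25.
Sellers' marginal cost at Q' = 6.25: 87.4 + 0.8·6.25 = 92.4.
ΔQ = 41.1071 − 6.25 = 34.8571; wedge = 190 − 92.4 = 97.6.
The triangle = ½ × 34.8571 × 97.6 = €1701.03 thousand.

€1701.03 thousand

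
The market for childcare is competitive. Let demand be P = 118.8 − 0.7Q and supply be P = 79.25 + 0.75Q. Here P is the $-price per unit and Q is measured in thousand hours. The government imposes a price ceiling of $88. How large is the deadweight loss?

$176.64 thousand

Competitive equilibrium: 118.8 − 0.7Q = 79.25 + 0.75Q → Q* = 27.2759, P* = 99.7069.
At the ceiling P = 88, quantity supplied = (88 − 79.25)/0.75 = 11.6667.
Willingness to pay at Q' = 11.6667: 118.8 − 0.7·11.6667 = 110.6333.
ΔQ = 27.2759 − 11.6667 = 15.6092; wedge = 110.6333 − 88 = 22.6333.
Deadweight loss = ½ × 15.6092 × 22.6333 = $176.64 thousand.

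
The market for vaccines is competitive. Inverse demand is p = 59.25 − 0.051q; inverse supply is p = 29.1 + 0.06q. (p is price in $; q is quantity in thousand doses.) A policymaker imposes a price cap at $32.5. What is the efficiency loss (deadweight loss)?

Competitive equilibrium: 59.25 − 0.051q = 29.1 + 0.06q → q* = 271.6216, p* = 45.3973.
At the ceiling p = 32.5, quantity supplied = (32.5 − 29.1)/0.06 = 56.6667.
Willingness to pay at q' = 56.6667: 59.25 − 0.051·56.6667 = 56.36.
Δq = 271.6216 − 56.6667 = 214.9549; wedge = 56.36 − 32.5 = 23.86.
Deadweight loss = ½ × 214.9549 × 23.86 = $2564.41 thousand.

$2564.41 thousand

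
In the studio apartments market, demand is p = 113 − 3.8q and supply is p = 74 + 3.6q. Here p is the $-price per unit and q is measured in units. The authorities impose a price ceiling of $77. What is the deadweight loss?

Competitive equilibrium: 113 − 3.8q = 74 + 3.6q → q* = 5.2703, p* = 92.973.
At the ceiling p = 77, quantity supplied = (77 − 74)/3.6 = 0.8333.
Willingness to pay at q' = 0.8333: 113 − 3.8·0.8333 = 109.8335.
Δq = 5.2703 − 0.8333 = 4.437; wedge = 109.8335 − 77 = 32.8335.
The triangle = ½ × 4.437 × 32.8335 = $72.84.

$72.84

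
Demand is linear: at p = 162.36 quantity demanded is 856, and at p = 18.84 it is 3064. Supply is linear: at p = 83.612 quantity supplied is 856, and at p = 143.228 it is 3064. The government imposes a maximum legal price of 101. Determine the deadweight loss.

Demand slope = (18.84 − 162.36)/(3064 − 856) = −0.065, so p = 218 − 0.065q.
Supply slope = (143.228 − 83.612)/(3064 − 856) = 0.027, so p = 60.5 + 0.027q.
Competitive equilibrium: 218 − 0.065q = 60.5 + 0.027q → q* = 1711.9565, p* = 106.7228.
At the ceiling p = 101, quantity supplied = (101 − 60.5)/0.027 = 1500.
Willingness to pay at q' = 1500: 218 − 0.065·1500 = 120.5.
Δq = 1711.9565 − 1500 = 211.9565; wedge = 120.5 − 101 = 19.5.
The triangle = ½ × 211.9565 × 19.5 = 2066.58.

2066.58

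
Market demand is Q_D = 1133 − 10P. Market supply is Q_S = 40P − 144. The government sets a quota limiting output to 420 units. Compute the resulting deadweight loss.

In inverse form: demand P = 113.3 − 0.1Q, supply P = 3.6 + 0.025Q.
Competitive equilibrium: 113.3 − 0.1Q = 3.6 + 0.025Q → Q* = 877.6, P* = 25.54.
At Q = 420: demand price = 113.3 − 0.1·420 = 71.3; supply price = 3.6 + 0.025·420 = 14.1.
ΔQ = 877.6 − 420 = 457.6; wedge = 71.3 − 14.1 = 57.2.
Welfare loss = ½ × 457.6 × 57.2 = 13087.36.

13087.36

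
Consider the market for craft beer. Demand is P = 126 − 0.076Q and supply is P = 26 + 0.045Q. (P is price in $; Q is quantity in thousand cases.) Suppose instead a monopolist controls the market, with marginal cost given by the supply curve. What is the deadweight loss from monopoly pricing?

$6150.06 thousand

Competitive equilibrium: 126 − 0.076Q = 26 + 0.045Q → Q* = 826.4463, P* = 63.1901.
Marginal revenue: MR = 126 − 0.152Q. Set MR = MC: 126 − 0.152Q = 26 + 0.045Q → Q_m = 507.6142.
Price P_m = 126 − 0.076·507.6142 = 87.4213; MC(Q_m) = 26 + 0.045·507.6142 = 48.8426.
Competitive Q* = 826.4463, so ΔQ = 318.8321; wedge = 87.4213 − 48.8426 = 38.5787.
Welfare loss = ½ × 318.8321 × 38.5787 = $6150.06 thousand.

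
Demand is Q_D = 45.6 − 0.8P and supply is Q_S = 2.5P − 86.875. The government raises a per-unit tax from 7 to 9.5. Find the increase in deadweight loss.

In inverse form: demand P = 57 − 1.25Q, supply P = 34.75 + 0.4Q.
Competitive equilibrium: 57 − 1.25Q = 34.75 + 0.4Q → Q* = 13.4848, P* = 40.1439.
For a per-unit tax t: ΔQ = t/1.65, so DWL = ½·t·(t/1.65) = t²/3.3.
At t = 7: DWL = 14.848. At t = 9.5: DWL = 27.348.
Increase = 27.348 − 14.848 = 12.50.

12.50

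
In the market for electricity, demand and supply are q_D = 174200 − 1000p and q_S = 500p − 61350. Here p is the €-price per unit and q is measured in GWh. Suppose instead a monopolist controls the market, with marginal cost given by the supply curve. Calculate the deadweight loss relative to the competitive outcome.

€27627.60

In inverse form: demand p = 174.2 − 0.001q, supply p = 122.7 + 0.002q.
Competitive equilibrium: 174.2 − 0.001q = 122.7 + 0.002q → q* = 17166.6667, p* = 157.0333.
Marginal revenue: MR = 174.2 − 0.002q. Set MR = MC: 174.2 − 0.002q = 122.7 + 0.002q → q_m = 12875.
Price p_m = 174.2 − 0.001·12875 = 161.325; MC(q_m) = 122.7 + 0.002·12875 = 148.45.
Competitive q* = 17166.6667, so Δq = 4291.6667; wedge = 161.325 − 148.45 = 12.875.
The triangle = ½ × 4291.6667 × 12.875 = €27627.60.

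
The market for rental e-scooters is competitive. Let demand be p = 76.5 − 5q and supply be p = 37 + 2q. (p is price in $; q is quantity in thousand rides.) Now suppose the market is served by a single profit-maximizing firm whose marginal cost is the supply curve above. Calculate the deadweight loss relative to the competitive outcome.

$19.35 thousand

Competitive equilibrium: 76.5 − 5q = 37 + 2q → q* = 5.6429, p* = 48.2857.
Marginal revenue: MR = 76.5 − 10q. Set MR = MC: 76.5 − 10q = 37 + 2q → q_m = 3.2917.
Price p_m = 76.5 − 5·3.2917 = 60.0415; MC(q_m) = 37 + 2·3.2917 = 43.5834.
Competitive q* = 5.6429, so Δq = 2.3512; wedge = 60.0415 − 43.5834 = 16.4581.
The triangle = ½ × 2.3512 × 16.4581 = $19.35 thousand.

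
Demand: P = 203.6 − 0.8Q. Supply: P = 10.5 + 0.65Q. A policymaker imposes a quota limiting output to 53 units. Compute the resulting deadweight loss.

Competitive equilibrium: 203.6 − 0.8Q = 10.5 + 0.65Q → Q* = 133.1724, P* = 97.0621.
At Q = 53: demand price = 203.6 − 0.8·53 = 161.2; supply price = 10.5 + 0.65·53 = 44.95.
ΔQ = 133.1724 − 53 = 80.1724; wedge = 161.2 − 44.95 = 116.25.
The triangle = ½ × 80.1724 × 116.25 = 4660.02.

4660.02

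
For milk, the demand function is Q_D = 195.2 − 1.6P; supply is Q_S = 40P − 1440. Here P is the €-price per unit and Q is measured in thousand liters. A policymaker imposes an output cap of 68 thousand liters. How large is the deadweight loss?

In inverse form: demand P = 122 − 0.625Q, supply P = 36 + 0.025Q.
Competitive equilibrium: 122 − 0.625Q = 36 + 0.025Q → Q* = 132.3077, P* = 39.3077.
At Q = 68: demand price = 122 − 0.625·68 = 79.5; supply price = 36 + 0.025·68 = 37.7.
ΔQ = 132.3077 − 68 = 64.3077; wedge = 79.5 − 37.7 = 41.8.
Deadweight loss = ½ × 64.3077 × 41.8 = €1344.03 thousand.

€1344.03 thousand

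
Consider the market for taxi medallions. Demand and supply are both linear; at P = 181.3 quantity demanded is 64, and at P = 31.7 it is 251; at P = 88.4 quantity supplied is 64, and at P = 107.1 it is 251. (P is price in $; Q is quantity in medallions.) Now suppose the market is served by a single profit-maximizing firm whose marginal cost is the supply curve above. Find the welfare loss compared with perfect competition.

$2786.65

Demand slope = (31.7 − 181.3)/(251 − 64) = −0.8, so P = 232.5 − 0.8Q.
Supply slope = (107.1 − 88.4)/(251 − 64) = 0.1, so P = 82 + 0.1Q.
Competitive equilibrium: 232.5 − 0.8Q = 82 + 0.1Q → Q* = 167.2222, P* = 98.7222.
Marginal revenue: MR = 232.5 − 1.6Q. Set MR = MC: 232.5 − 1.6Q = 82 + 0.1Q → Q_m = 88.5294.
Price P_m = 232.5 − 0.8·88.5294 = 161.6765; MC(Q_m) = 82 + 0.1·88.5294 = 90.8529.
Competitive Q* = 167.2222, so ΔQ = 78.6928; wedge = 161.6765 − 90.8529 = 70.8236.
The triangle = ½ × 78.6928 × 70.8236 = $2786.65.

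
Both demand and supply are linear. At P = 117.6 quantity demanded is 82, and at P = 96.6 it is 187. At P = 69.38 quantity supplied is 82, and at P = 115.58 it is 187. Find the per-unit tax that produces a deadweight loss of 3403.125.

Demand slope = (96.6 − 117.6)/(187 − 82) = −0.2, so P = 134 − 0.2Q.
Supply slope = (115.58 − 69.38)/(187 − 82) = 0.44, so P = 33.3 + 0.44Q.
Competitive equilibrium: 134 − 0.2Q = 33.3 + 0.44Q → Q* = 157.3438, P* = 102.5313.
A tax t gives ΔQ = t/0.64 and wedge t, so DWL = t²/1.28.
t²/1.28 = 3403.125 → t² = 4356 → t = 66.

66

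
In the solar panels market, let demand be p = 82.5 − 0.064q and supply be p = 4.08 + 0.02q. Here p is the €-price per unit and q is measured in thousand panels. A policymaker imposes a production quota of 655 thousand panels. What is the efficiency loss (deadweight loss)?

Competitive equilibrium: 82.5 − 0.064q = 4.08 + 0.02q → q* = 933.5714, p* = 22.7514.
At q = 655: demand price = 82.5 − 0.064·655 = 40.58; supply price = 4.08 + 0.02·655 = 17.18.
Δq = 933.5714 − 655 = 278.5714; wedge = 40.58 − 17.18 = 23.4.
DWL = ½ × 278.5714 × 23.4 = €3259.29 thousand.

€3259.29 thousand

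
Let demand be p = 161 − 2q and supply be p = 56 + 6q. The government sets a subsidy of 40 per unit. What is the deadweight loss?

Competitive equilibrium: 161 − 2q = 56 + 6q → q* = 13.125, p* = 134.75.
The subsidy lowers effective supply by 40: p = 16 + 6q.
New quantity: 161 − 2q = 16 + 6q → q' = 18.125.
Overproduction Δq = 18.125 − 13.125 = 5; wedge = subsidy = 40.
Deadweight loss = ½ × 5 × 40 = 100.

100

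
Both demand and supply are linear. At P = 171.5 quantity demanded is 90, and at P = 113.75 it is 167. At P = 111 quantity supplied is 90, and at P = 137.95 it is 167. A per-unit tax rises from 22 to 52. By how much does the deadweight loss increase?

1009.09

Demand slope = (113.75 − 171.5)/(167 − 90) = −0.75, so P = 239 − 0.75Q.
Supply slope = (137.95 − 111)/(167 − 90) = 0.35, so P = 79.5 + 0.35Q.
Competitive equilibrium: 239 − 0.75Q = 79.5 + 0.35Q → Q* = 145, P* = 130.25.
For a per-unit tax t: ΔQ = t/1.1, so DWL = ½·t·(t/1.1) = t²/2.2.
At t = 22: DWL = 220. At t = 52: DWL = 1229.091.
Increase = 1229.091 − 220 = 1009.09.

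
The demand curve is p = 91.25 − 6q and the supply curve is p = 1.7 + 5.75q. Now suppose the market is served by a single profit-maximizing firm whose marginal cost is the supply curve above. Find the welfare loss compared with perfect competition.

38.99

Competitive equilibrium: 91.25 − 6q = 1.7 + 5.75q → q* = 7.6213, p* = 45.5223.
Marginal revenue: MR = 91.25 − 12q. Set MR = MC: 91.25 − 12q = 1.7 + 5.75q → q_m = 5.0451.
Price p_m = 91.25 − 6·5.0451 = 60.9794; MC(q_m) = 1.7 + 5.75·5.0451 = 30.7093.
Competitive q* = 7.6213, so Δq = 2.5762; wedge = 60.9794 − 30.7093 = 30.2701.
Welfare loss = ½ × 2.5762 × 30.2701 = 38.99.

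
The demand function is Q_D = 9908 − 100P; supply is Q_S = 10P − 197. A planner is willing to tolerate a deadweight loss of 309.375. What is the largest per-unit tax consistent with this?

In inverse form: demand P = 99.08 − 0.01Q, supply P = 19.7 + 0.1Q.
Competitive equilibrium: 99.08 − 0.01Q = 19.7 + 0.1Q → Q* = 721.6364, P* = 91.8636.
A tax t gives ΔQ = t/0.11 and wedge t, so DWL = t²/0.22.
t²/0.22 = 309.375 → t² = 68.0625 → t = 8.25.

8.25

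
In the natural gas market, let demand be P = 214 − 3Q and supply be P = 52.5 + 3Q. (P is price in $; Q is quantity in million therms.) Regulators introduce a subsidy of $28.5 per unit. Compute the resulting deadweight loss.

$67.69 million

Competitive equilibrium: 214 − 3Q = 52.5 + 3Q → Q* = 26.9167, P* = 133.25.
The subsidy lowers effective supply by 28.5: P = 24 + 3Q.
New quantity: 214 − 3Q = 24 + 3Q → Q' = 31.6667.
Overproduction ΔQ = 31.6667 − 26.9167 = 4.75; wedge = subsidy = 28.5.
The triangle = ½ × 4.75 × 28.5 = $67.69 million.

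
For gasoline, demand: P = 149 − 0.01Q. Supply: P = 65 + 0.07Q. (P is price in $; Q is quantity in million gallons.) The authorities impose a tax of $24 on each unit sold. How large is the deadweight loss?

$3600 million

Competitive equilibrium: 149 − 0.01Q = 65 + 0.07Q → Q* = 1050, P* = 138.5.
With the tax, the buyer price exceeds the seller price by 24: (149 − 0.01Q) − (65 + 0.07Q) = 24 → Q' = 750.
ΔQ = 1050 − 750 = 300; the wedge equals the tax, 24.
Deadweight loss = ½ × 300 × 24 = $3600 million.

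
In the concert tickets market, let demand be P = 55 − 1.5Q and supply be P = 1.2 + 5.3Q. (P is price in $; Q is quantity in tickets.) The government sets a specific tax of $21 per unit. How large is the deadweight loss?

$32.43

Competitive equilibrium: 55 − 1.5Q = 1.2 + 5.3Q → Q* = 7.9118, P* = 43.1324.
With the tax, the buyer price exceeds the seller price by 21: (55 − 1.5Q) − (1.2 + 5.3Q) = 21 → Q' = 4.8235.
ΔQ = 7.9118 − 4.8235 = 3.0883; the wedge equals the tax, 21.
DWL = ½ × 3.0883 × 21 = $32.43.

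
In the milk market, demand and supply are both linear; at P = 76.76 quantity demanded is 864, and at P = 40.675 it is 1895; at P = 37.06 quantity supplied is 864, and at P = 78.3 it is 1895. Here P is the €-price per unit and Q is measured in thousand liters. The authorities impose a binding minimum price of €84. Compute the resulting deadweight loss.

Demand slope = (40.675 − 76.76)/(1895 − 864) = −0.035, so P = 107 − 0.035Q.
Supply slope = (78.3 − 37.06)/(1895 − 864) = 0.04, so P = 2.5 + 0.04Q.
Competitive equilibrium: 107 − 0.035Q = 2.5 + 0.04Q → Q* = 1393.3333, P* = 58.2333.
At the floor P = 84, quantity demanded = (107 − 84)/0.035 = 657.1429.
Sellers' marginal cost at Q' = 657.1429: 2.5 + 0.04·657.1429 = 28.7857.
ΔQ = 1393.3333 − 657.1429 = 736.1904; wedge = 84 − 28.7857 = 55.2143.
DWL = ½ × 736.1904 × 55.2143 = €20324.12 thousand.

€20324.12 thousand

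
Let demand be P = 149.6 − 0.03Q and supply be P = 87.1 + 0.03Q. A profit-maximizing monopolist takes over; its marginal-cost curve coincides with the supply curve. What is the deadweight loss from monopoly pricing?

Competitive equilibrium: 149.6 − 0.03Q = 87.1 + 0.03Q → Q* = 1041.66667, P* = 118.35.
Marginal revenue: MR = 149.6 − 0.06Q. Set MR = MC: 149.6 − 0.06Q = 87.1 + 0.03Q → Q_m = 694.44444.
Price P_m = 149.6 − 0.03·694.44444 = 128.76667; MC(Q_m) = 87.1 + 0.03·694.44444 = 107.93333.
Competitive Q* = 1041.66667, so ΔQ = 347.22223; wedge = 128.76667 − 107.93333 = 20.83334.
The triangle = ½ × 347.22223 × 20.83334 = 3616.90.

3616.90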